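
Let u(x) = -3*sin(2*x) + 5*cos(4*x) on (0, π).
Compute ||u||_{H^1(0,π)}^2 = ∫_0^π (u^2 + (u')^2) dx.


||u||_{H^1(0,π)}^2 = 235*π

u'(x) = -20*sin(4*x) - 6*cos(2*x).
Expand u² and (u')² and integrate term by term on (0, π), using: for integers n ≥ 1, ∫_0^π sin²(nx) dx = ∫_0^π cos²(nx) dx = π/2; for n ≠ n', ∫_0^π sin(nx)sin(n'x) dx = ∫_0^π cos(nx)cos(n'x) dx = 0; and by product-to-sum, ∫_0^π sin(nx)cos(n'x) dx = ½∫_0^π [sin((n+n')x) + sin((n−n')x)] dx, which is 0 when n+n' is even and 2n/(n²−n'²) when n+n' is odd (it need not vanish on (0, π)).
  u² squared terms: (-3)²·∫sin(2x)² dx = 9·π/2 = 9*π/2;  (5)²·∫cos(4x)² dx = 25·π/2 = 25*π/2.
  u² cross terms: 2·(-3)·(5)·∫sin(2x)·cos(4x) dx = -30·(0) = 0.
  So ∫_0^π u² dx = 9*π/2 + 25*π/2 + 0 = 17*π.
  (u')² squared terms: (-20)²·∫sin(4x)² dx = 400·π/2 = 200*π;  (-6)²·∫cos(2x)² dx = 36·π/2 = 18*π.
  (u')² cross terms: 2·(-20)·(-6)·∫sin(4x)·cos(2x) dx = 240·(0) = 0.
  So ∫_0^π (u')² dx = 200*π + 18*π + 0 = 218*π.
||u||_{H^1}^2 = (17*π) + (218*π) = 235*π.


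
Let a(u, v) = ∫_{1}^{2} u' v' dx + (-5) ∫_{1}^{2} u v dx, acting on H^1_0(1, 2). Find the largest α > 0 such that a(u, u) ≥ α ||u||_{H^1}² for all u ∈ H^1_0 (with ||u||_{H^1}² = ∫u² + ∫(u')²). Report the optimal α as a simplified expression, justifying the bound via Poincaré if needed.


α = (-5 + π^2)/(1 + π^2)

Coercivity of a(·,·) on H^1_0(1, 2) means a(u, u) ≥ α ||u||_{H^1}² for every u ∈ H^1_0.
The interval has length L = 1, and Poincaré/coercivity depend only on L. Here a(u, u) = ∫(u')² + (-5)·∫u².
Here c = -5 < 0 with |c| < (π/L)² = π^2, so coercivity still holds. The condition a(u,u) ≥ α||u||_{H^1}² reads (1−α)∫(u')² ≥ (α−c)∫u². Any admissible α is ≤ 1 (rapidly oscillating u have ∫u²/∫(u')² → 0), and α = 1 would force 0 ≥ (1−c)∫u², impossible since c < 1; so 1−α > 0. By the sharp Poincaré inequality on H^1_0 of an interval of length L, ∫(u')² ≥ (π/L)²∫u² with equality for the first sine mode sin(π(x−x₀)/L) (x₀ the left endpoint), so the inequality holds for all u iff (1−α)(π/L)² ≥ α − c, i.e. α ≤ ((π/L)² + c)/((π/L)² + 1) = (1 + c(L/π)²)/(1 + (L/π)²). (Direct route, valid since c ≤ 0: Poincaré gives c∫u² ≥ c(L/π)²∫(u')², so a(u,u) ≥ (1 + c(L/π)²)∫(u')², while ||u||_{H^1}² ≤ (1 + (L/π)²)∫(u')²; dividing yields the same α.) With (π/L)² = π^2 and c = -5, the largest admissible constant is α = ((π/L)² + c)/((π/L)² + 1).
Simplifying, α = (-5 + π^2)/(1 + π^2).


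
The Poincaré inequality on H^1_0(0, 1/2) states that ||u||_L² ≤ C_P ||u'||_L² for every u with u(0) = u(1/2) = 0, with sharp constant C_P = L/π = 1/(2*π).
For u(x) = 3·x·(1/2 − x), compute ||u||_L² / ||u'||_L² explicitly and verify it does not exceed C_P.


||u||_L² / ||u'||_L² = sqrt(10)/20 < C_P = 1/(2*π).

u(x) = 3·x·(1/2 − x), so u'(x) = 3/2 - 6*x.
u(x) = 3·x·(1/2 − x) vanishes at x = 0 and x = 1/2, so u ∈ H^1_0(0, 1/2). Differentiate via the product rule and integrate the resulting polynomials term by term.
  ∫_0^1/2 u² dx = ∫_0^1/2 (9*x^4 - 9*x^3 + 9*x^2/4) dx. Term by term:
    ∫_0^1/2 9*x^4 dx = 9/160;  ∫_0^1/2 -9*x^3 dx = -9/64;  ∫_0^1/2 9*x^2/4 dx = 3/32.
  Sum: 9/160 − 9/64 + 3/32 = 3/320.
  ∫_0^1/2 (u')² dx = ∫_0^1/2 (36*x^2 - 18*x + 9/4) dx. Term by term:
    ∫_0^1/2 36*x^2 dx = 3/2;  ∫_0^1/2 -18*x dx = -9/4;  ∫_0^1/2 9/4 dx = 9/8.
  Sum: 3/2 − 9/4 + 9/8 = 3/8.
∫_0^1/2 u² dx = 3/320, so ||u||_L² = sqrt(15)/40.
∫_0^1/2 (u')² dx = 3/8, so ||u'||_L² = sqrt(6)/4.
Ratio ||u||_L² / ||u'||_L² = sqrt(10)/20.
Sharp Poincaré constant on H^1_0(0, 1/2) is C_P = L/π = 1/(2*π), achieved by sin(2*π·x).
A polynomial bump cannot attain the sharp Poincaré constant (only the first sine eigenfunction does), so the ratio is strictly less than C_P, consistent with ||u||_L² ≤ C_P ||u'||_L².


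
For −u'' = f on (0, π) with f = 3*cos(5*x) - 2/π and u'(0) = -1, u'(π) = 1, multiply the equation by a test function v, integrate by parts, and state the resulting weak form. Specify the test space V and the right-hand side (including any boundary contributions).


V = H^1(0, π) (v unrestricted at boundary; u is determined up to an additive constant); weak form: ∫_0^π u'v' dx = ∫_0^π (3*cos(5*x) - 2/π) v dx + v(π) + v(0) for all v ∈ V.

Multiply both sides by a test function v and integrate from 0 to π:
  ∫_0^π −u''(x) v(x) dx = ∫_0^π f(x) v(x) dx.
Integrate the LHS by parts once:
  ∫_0^π −u'' v dx = −[u'(x) v(x)]_0^π + ∫_0^π u'(x) v'(x) dx.
Thus ∫_0^π u'(x) v'(x) dx = ∫_0^π f(x) v(x) dx + [u'(x) v(x)]_0^π.
Choose V so that boundary terms are either known or forced to vanish.
u has inhomogeneous Neumann u'(0) = -1, u'(π) = 1. [u' v]_0^π = (1)·v(π) − (-1)·v(0) = v(π) + v(0). Take V = H^1(0, π); boundary term becomes part of RHS.
Weak formulation: find u (satisfying any essential BC) such that ∫_0^π u'(x) v'(x) dx = ∫_0^π f v dx + v(π) + v(0) for all v ∈ V (Neumann data are natural BCs: they enter the RHS as boundary terms).
Substituting f(x) = 3*cos(5*x) - 2/π, the right-hand side is ∫_0^π (3*cos(5*x) - 2/π) v dx + v(π) + v(0).
Compatibility check (pure Neumann): taking v ≡ 1 ∈ V gives 0 = ∫_0^π f dx + (1) − (-1), i.e. ∫_0^π f dx must equal u'(0) − u'(π) = -2. Indeed ∫_0^π (3*cos(5*x) - 2/π) dx = -2, so the data are compatible. The solution is then unique only up to an additive constant (fix it e.g. by requiring ∫_0^π u dx = 0).


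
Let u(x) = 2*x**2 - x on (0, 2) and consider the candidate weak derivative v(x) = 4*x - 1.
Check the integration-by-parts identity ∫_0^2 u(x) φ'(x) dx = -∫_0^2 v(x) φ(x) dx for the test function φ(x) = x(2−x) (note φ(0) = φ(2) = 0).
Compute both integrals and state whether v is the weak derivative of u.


LHS = -4, RHS = -4. Yes, v = u' weakly.

u(x) = 2*x**2 - x, classical derivative u'(x) = 4*x - 1.
φ(x) = x(2−x), so φ'(x) = 2 - 2*x.
Note φ(0) = φ(2) = 0, so the boundary term u·φ vanishes.
LHS = ∫_0^2 u(x) φ'(x) dx = ∫_0^2 (-4*x^3 + 6*x^2 - 2*x) dx. Term by term:
  ∫_0^2 -4*x^3 dx = -16;  ∫_0^2 6*x^2 dx = 16;  ∫_0^2 -2*x dx = -4.
Sum: -16 + 16 − 4 = -4.
So LHS = -4.
∫_0^2 v(x) φ(x) dx = ∫_0^2 (-4*x^3 + 9*x^2 - 2*x) dx. Term by term:
  ∫_0^2 -4*x^3 dx = -16;  ∫_0^2 9*x^2 dx = 24;  ∫_0^2 -2*x dx = -4.
Sum: -16 + 24 − 4 = 4.
So RHS = -∫_0^2 v(x) φ(x) dx = -4.
LHS = RHS, so the identity holds for this test φ.
Moreover u is smooth here and v(x) = u'(x) = 4*x - 1 pointwise, so the identity holds for every test function. Hence v is the weak derivative of u.


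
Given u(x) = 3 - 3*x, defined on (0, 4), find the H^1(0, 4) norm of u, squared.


||u||_{H^1}^2 = 120

The H^1 norm (squared) on an interval (0, L) is
  ||u||_{H^1}^2 = ∫_0^L u(x)^2 dx + ∫_0^L u'(x)^2 dx.
Compute u'(x) = -3.
Then u(x)^2 = 9*x**2 - 18*x + 9 and u'(x)^2 = 9.
Integrate each monomial from 0 to 4 using ∫_0^4 c·x^n dx = c·4^(n+1)/(n+1):
  ∫_0^4 u(x)^2 dx = ∫_0^4 (9*x^2 - 18*x + 9) dx. Term by term:
    ∫_0^4 9*x^2 dx = 192;  ∫_0^4 -18*x dx = -144;  ∫_0^4 9 dx = 36.
  Sum: 192 − 144 + 36 = 84.
  ∫_0^4 u'(x)^2 dx = ∫_0^4 (9) dx. Term by term:
    ∫_0^4 9 dx = 36.
Adding: ||u||_{H^1}^2 = 84 + 36 = 120.


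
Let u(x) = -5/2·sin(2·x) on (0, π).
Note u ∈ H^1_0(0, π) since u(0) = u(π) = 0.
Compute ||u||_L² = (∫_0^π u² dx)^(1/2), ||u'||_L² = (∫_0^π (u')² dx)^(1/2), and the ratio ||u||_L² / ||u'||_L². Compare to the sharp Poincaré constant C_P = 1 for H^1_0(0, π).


||u||_L² / ||u'||_L² = 1/2 < C_P = 1.

u(x) = -5/2·sin(2·x), so u'(x) = -5*cos(2*x).
Writing u(x) = A·sin(kπx/L) with A = -5/2 and k = 2, use ∫_0^L sin²(kπx/L) dx = L/2 and ∫_0^L cos²(kπx/L) dx = L/2.
u² = 25/4·sin²(2·x) and (u')² = 25·cos²(2·x), and each of sin², cos² integrates to L/2 = π/2 over (0, π).
∫_0^π u² dx = 25*π/8, so ||u||_L² = 5*sqrt(2)*sqrt(π)/4.
∫_0^π (u')² dx = 25*π/2, so ||u'||_L² = 5*sqrt(2)*sqrt(π)/2.
Ratio ||u||_L² / ||u'||_L² = 1/2.
Sharp Poincaré constant on H^1_0(0, π) is C_P = L/π = 1, achieved by sin(x).
This is the k = 2 harmonic; the ratio L/(kπ) is strictly less than C_P = L/π, consistent with the sharp inequality ||u||_L² ≤ C_P ||u'||_L².


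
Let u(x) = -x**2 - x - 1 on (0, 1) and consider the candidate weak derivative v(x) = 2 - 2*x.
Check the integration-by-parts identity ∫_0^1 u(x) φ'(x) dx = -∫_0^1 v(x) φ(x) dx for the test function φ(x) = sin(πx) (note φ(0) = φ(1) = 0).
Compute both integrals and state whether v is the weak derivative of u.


LHS = 4/π, RHS = -2/π. No, v is not the weak derivative of u.

u(x) = -x**2 - x - 1, classical derivative u'(x) = -2*x - 1.
φ(x) = sin(πx), so φ'(x) = π*cos(π*x).
Note φ(0) = φ(1) = 0, so the boundary term u·φ vanishes.
LHS = ∫_0^1 u(x) φ'(x) dx = ∫_0^1 (-π*x^2*cos(π*x) - π*x*cos(π*x) - π*cos(π*x)) dx. Term by term:
  ∫_0^1 -π*cos(π*x) dx = 0;  ∫_0^1 -π*x*cos(π*x) dx = 2/π;  ∫_0^1 -π*x^2*cos(π*x) dx = 2/π.
Sum: 0 + 2/π + 2/π = 4/π.
So LHS = 4/π.
∫_0^1 v(x) φ(x) dx = ∫_0^1 (-2*x*sin(π*x) + 2*sin(π*x)) dx. Term by term:
  ∫_0^1 2*sin(π*x) dx = 4/π;  ∫_0^1 -2*x*sin(π*x) dx = -2/π.
Sum: 4/π − 2/π = 2/π.
So RHS = -∫_0^1 v(x) φ(x) dx = -2/π.
LHS − RHS = 6/π ≠ 0, so the identity fails.
(For a valid weak derivative the identity must hold for EVERY test function, in particular this one. The failure shows v is NOT the weak derivative of u.)
Correct weak derivative would be u'(x) = -2*x - 1.


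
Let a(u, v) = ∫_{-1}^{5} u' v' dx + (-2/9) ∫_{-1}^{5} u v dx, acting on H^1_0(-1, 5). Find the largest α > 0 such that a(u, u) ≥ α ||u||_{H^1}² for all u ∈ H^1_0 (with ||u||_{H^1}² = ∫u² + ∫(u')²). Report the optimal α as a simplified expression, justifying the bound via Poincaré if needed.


α = (-8 + π^2)/(π^2 + 36)

Coercivity of a(·,·) on H^1_0(-1, 5) means a(u, u) ≥ α ||u||_{H^1}² for every u ∈ H^1_0.
The interval has length L = 6, and Poincaré/coercivity depend only on L. Here a(u, u) = ∫(u')² + (-2/9)·∫u².
Here c = -2/9 < 0 with |c| < (π/L)² = π^2/36, so coercivity still holds. The condition a(u,u) ≥ α||u||_{H^1}² reads (1−α)∫(u')² ≥ (α−c)∫u². Any admissible α is ≤ 1 (rapidly oscillating u have ∫u²/∫(u')² → 0), and α = 1 would force 0 ≥ (1−c)∫u², impossible since c < 1; so 1−α > 0. By the sharp Poincaré inequality on H^1_0 of an interval of length L, ∫(u')² ≥ (π/L)²∫u² with equality for the first sine mode sin(π(x−x₀)/L) (x₀ the left endpoint), so the inequality holds for all u iff (1−α)(π/L)² ≥ α − c, i.e. α ≤ ((π/L)² + c)/((π/L)² + 1) = (1 + c(L/π)²)/(1 + (L/π)²). (Direct route, valid since c ≤ 0: Poincaré gives c∫u² ≥ c(L/π)²∫(u')², so a(u,u) ≥ (1 + c(L/π)²)∫(u')², while ||u||_{H^1}² ≤ (1 + (L/π)²)∫(u')²; dividing yields the same α.) With (π/L)² = π^2/36 and c = -2/9, the largest admissible constant is α = ((π/L)² + c)/((π/L)² + 1).
Simplifying, α = (-8 + π^2)/(π^2 + 36).


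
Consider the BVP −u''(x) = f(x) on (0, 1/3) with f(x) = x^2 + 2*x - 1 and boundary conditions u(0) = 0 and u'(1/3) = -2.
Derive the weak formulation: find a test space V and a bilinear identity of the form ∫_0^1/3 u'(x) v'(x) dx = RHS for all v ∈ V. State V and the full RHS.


V = {v ∈ H^1(0, 1/3) : v(0) = 0} (test functions vanish at x = 0 where u is specified); weak form: ∫_0^1/3 u'v' dx = ∫_0^1/3 (x^2 + 2*x - 1) v dx − 2·v(1/3) for all v ∈ V.

Multiply both sides by a test function v and integrate from 0 to 1/3:
  ∫_0^1/3 −u''(x) v(x) dx = ∫_0^1/3 f(x) v(x) dx.
Integrate the LHS by parts once:
  ∫_0^1/3 −u'' v dx = −[u'(x) v(x)]_0^1/3 + ∫_0^1/3 u'(x) v'(x) dx.
Thus ∫_0^1/3 u'(x) v'(x) dx = ∫_0^1/3 f(x) v(x) dx + [u'(x) v(x)]_0^1/3.
Choose V so that boundary terms are either known or forced to vanish.
Mixed BC: u(0) = 0 (Dirichlet) and u'(1/3) = -2 (Neumann). Define V = {v ∈ H^1(0, 1/3) : v(0) = 0}. Then [u' v]_0^1/3 = u'(1/3)·v(1/3) − u'(0)·0 = − 2·v(1/3).
Weak formulation: find u (satisfying any essential BC) such that ∫_0^1/3 u'(x) v'(x) dx = ∫_0^1/3 f v dx − 2·v(1/3) for all v ∈ V (Dirichlet at 0 absorbed into V; Neumann datum at x = 1/3 contributes the boundary term).
Substituting f(x) = x^2 + 2*x - 1, the right-hand side is ∫_0^1/3 (x^2 + 2*x - 1) v dx − 2·v(1/3).


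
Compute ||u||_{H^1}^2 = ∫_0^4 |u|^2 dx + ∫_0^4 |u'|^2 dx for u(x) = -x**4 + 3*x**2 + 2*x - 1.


||u||_{H^1}^2 = 13505276/315

The H^1 norm (squared) on an interval (0, L) is
  ||u||_{H^1}^2 = ∫_0^L u(x)^2 dx + ∫_0^L u'(x)^2 dx.
Compute u'(x) = -4*x**3 + 6*x + 2.
Then u(x)^2 = x**8 - 6*x**6 - 4*x**5 + 11*x**4 + 12*x**3 - 2*x**2 - 4*x + 1 and u'(x)^2 = 16*x**6 - 48*x**4 - 16*x**3 + 36*x**2 + 24*x + 4.
Integrate each monomial from 0 to 4 using ∫_0^4 c·x^n dx = c·4^(n+1)/(n+1):
  ∫_0^4 u(x)^2 dx = ∫_0^4 (x^8 - 6*x^6 - 4*x^5 + 11*x^4 + 12*x^3 - 2*x^2 - 4*x + 1) dx. Term by term:
    ∫_0^4 x^8 dx = 262144/9;  ∫_0^4 -6*x^6 dx = -98304/7;  ∫_0^4 -4*x^5 dx = -8192/3;
    ∫_0^4 11*x^4 dx = 11264/5;  ∫_0^4 12*x^3 dx = 768;  ∫_0^4 -2*x^2 dx = -128/3;
    ∫_0^4 -4*x dx = -32;  ∫_0^4 1 dx = 4.
  Sum: 262144/9 − 98304/7 − 8192/3 + 11264/5 + 768 − 128/3 − 32 + 4 = 4820492/315.
  ∫_0^4 u'(x)^2 dx = ∫_0^4 (16*x^6 - 48*x^4 - 16*x^3 + 36*x^2 + 24*x + 4) dx. Term by term:
    ∫_0^4 16*x^6 dx = 262144/7;  ∫_0^4 -48*x^4 dx = -49152/5;  ∫_0^4 -16*x^3 dx = -1024;
    ∫_0^4 36*x^2 dx = 768;  ∫_0^4 24*x dx = 192;  ∫_0^4 4 dx = 16.
  Sum: 262144/7 − 49152/5 − 1024 + 768 + 192 + 16 = 964976/35.
Adding: ||u||_{H^1}^2 = 4820492/315 + 964976/35 = 13505276/315.


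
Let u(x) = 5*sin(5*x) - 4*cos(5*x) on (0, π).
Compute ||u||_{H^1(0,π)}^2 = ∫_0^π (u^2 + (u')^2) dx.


||u||_{H^1(0,π)}^2 = 533*π

u'(x) = 20*sin(5*x) + 25*cos(5*x).
Expand u² and (u')² and integrate term by term on (0, π), using: for integers n ≥ 1, ∫_0^π sin²(nx) dx = ∫_0^π cos²(nx) dx = π/2; for n ≠ n', ∫_0^π sin(nx)sin(n'x) dx = ∫_0^π cos(nx)cos(n'x) dx = 0; and by product-to-sum, ∫_0^π sin(nx)cos(n'x) dx = ½∫_0^π [sin((n+n')x) + sin((n−n')x)] dx, which is 0 when n+n' is even and 2n/(n²−n'²) when n+n' is odd (it need not vanish on (0, π)).
  u² squared terms: (-4)²·∫cos(5x)² dx = 16·π/2 = 8*π;  (5)²·∫sin(5x)² dx = 25·π/2 = 25*π/2.
  u² cross terms: 2·(-4)·(5)·∫cos(5x)·sin(5x) dx = -40·(0) = 0.
  So ∫_0^π u² dx = 8*π + 25*π/2 + 0 = 41*π/2.
  (u')² squared terms: (20)²·∫sin(5x)² dx = 400·π/2 = 200*π;  (25)²·∫cos(5x)² dx = 625·π/2 = 625*π/2.
  (u')² cross terms: 2·(20)·(25)·∫sin(5x)·cos(5x) dx = 1000·(0) = 0.
  So ∫_0^π (u')² dx = 200*π + 625*π/2 + 0 = 1025*π/2.
||u||_{H^1}^2 = (41*π/2) + (1025*π/2) = 533*π.


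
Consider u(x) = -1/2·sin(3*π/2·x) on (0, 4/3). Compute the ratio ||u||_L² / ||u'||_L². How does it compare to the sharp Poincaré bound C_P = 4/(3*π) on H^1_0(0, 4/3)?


||u||_L² / ||u'||_L² = 2/(3*π) < C_P = 4/(3*π).

u(x) = -1/2·sin(3*π/2·x), so u'(x) = -3*π*cos(3*π*x/2)/4.
Writing u(x) = A·sin(kπx/L) with A = -1/2 and k = 2, use ∫_0^L sin²(kπx/L) dx = L/2 and ∫_0^L cos²(kπx/L) dx = L/2.
u² = 1/4·sin²(3*π/2·x) and (u')² = 9*π^2/16·cos²(3*π/2·x), and each of sin², cos² integrates to L/2 = 2/3 over (0, 4/3).
∫_0^4/3 u² dx = 1/6, so ||u||_L² = sqrt(6)/6.
∫_0^4/3 (u')² dx = 3*π^2/8, so ||u'||_L² = sqrt(6)*π/4.
Ratio ||u||_L² / ||u'||_L² = 2/(3*π).
Sharp Poincaré constant on H^1_0(0, 4/3) is C_P = L/π = 4/(3*π), achieved by sin(3*π/4·x).
This is the k = 2 harmonic; the ratio L/(kπ) is strictly less than C_P = L/π, consistent with the sharp inequality ||u||_L² ≤ C_P ||u'||_L².


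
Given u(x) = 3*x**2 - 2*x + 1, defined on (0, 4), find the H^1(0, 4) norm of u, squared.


||u||_{H^1}^2 = 27788/15

The H^1 norm (squared) on an interval (0, L) is
  ||u||_{H^1}^2 = ∫_0^L u(x)^2 dx + ∫_0^L u'(x)^2 dx.
Compute u'(x) = 6*x - 2.
Then u(x)^2 = 9*x**4 - 12*x**3 + 10*x**2 - 4*x + 1 and u'(x)^2 = 36*x**2 - 24*x + 4.
Integrate each monomial from 0 to 4 using ∫_0^4 c·x^n dx = c·4^(n+1)/(n+1):
  ∫_0^4 u(x)^2 dx = ∫_0^4 (9*x^4 - 12*x^3 + 10*x^2 - 4*x + 1) dx. Term by term:
    ∫_0^4 9*x^4 dx = 9216/5;  ∫_0^4 -12*x^3 dx = -768;  ∫_0^4 10*x^2 dx = 640/3;
    ∫_0^4 -4*x dx = -32;  ∫_0^4 1 dx = 4.
  Sum: 9216/5 − 768 + 640/3 − 32 + 4 = 18908/15.
  ∫_0^4 u'(x)^2 dx = ∫_0^4 (36*x^2 - 24*x + 4) dx. Term by term:
    ∫_0^4 36*x^2 dx = 768;  ∫_0^4 -24*x dx = -192;  ∫_0^4 4 dx = 16.
  Sum: 768 − 192 + 16 = 592.
Adding: ||u||_{H^1}^2 = 18908/15 + 592 = 27788/15.


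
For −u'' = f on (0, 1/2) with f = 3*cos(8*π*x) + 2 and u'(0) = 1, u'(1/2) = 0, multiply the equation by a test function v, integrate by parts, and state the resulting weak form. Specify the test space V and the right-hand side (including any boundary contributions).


V = H^1(0, 1/2) (v unrestricted at boundary; u is determined up to an additive constant); weak form: ∫_0^1/2 u'v' dx = ∫_0^1/2 (3*cos(8*π*x) + 2) v dx − v(0) for all v ∈ V.

Multiply both sides by a test function v and integrate from 0 to 1/2:
  ∫_0^1/2 −u''(x) v(x) dx = ∫_0^1/2 f(x) v(x) dx.
Integrate the LHS by parts once:
  ∫_0^1/2 −u'' v dx = −[u'(x) v(x)]_0^1/2 + ∫_0^1/2 u'(x) v'(x) dx.
Thus ∫_0^1/2 u'(x) v'(x) dx = ∫_0^1/2 f(x) v(x) dx + [u'(x) v(x)]_0^1/2.
Choose V so that boundary terms are either known or forced to vanish.
u has inhomogeneous Neumann u'(0) = 1, u'(1/2) = 0. [u' v]_0^1/2 = (0)·v(1/2) − (1)·v(0) = − v(0). Take V = H^1(0, 1/2); boundary term becomes part of RHS.
Weak formulation: find u (satisfying any essential BC) such that ∫_0^1/2 u'(x) v'(x) dx = ∫_0^1/2 f v dx − v(0) for all v ∈ V (Neumann data are natural BCs: they enter the RHS as boundary terms).
Substituting f(x) = 3*cos(8*π*x) + 2, the right-hand side is ∫_0^1/2 (3*cos(8*π*x) + 2) v dx − v(0).
Compatibility check (pure Neumann): taking v ≡ 1 ∈ V gives 0 = ∫_0^1/2 f dx + (0) − (1), i.e. ∫_0^1/2 f dx must equal u'(0) − u'(1/2) = 1. Indeed ∫_0^1/2 (3*cos(8*π*x) + 2) dx = 1, so the data are compatible. The solution is then unique only up to an additive constant (fix it e.g. by requiring ∫_0^1/2 u dx = 0).


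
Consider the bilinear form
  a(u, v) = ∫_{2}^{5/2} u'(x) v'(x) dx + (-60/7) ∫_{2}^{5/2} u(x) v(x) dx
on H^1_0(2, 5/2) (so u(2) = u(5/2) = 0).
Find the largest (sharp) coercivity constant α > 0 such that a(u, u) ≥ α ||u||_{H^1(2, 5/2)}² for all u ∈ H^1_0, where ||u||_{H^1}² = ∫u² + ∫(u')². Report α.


α = 4*(-15 + 7*π^2)/(7*(1 + 4*π^2))

Coercivity of a(·,·) on H^1_0(2, 5/2) means a(u, u) ≥ α ||u||_{H^1}² for every u ∈ H^1_0.
The interval has length L = 1/2, and Poincaré/coercivity depend only on L. Here a(u, u) = ∫(u')² + (-60/7)·∫u².
Here c = -60/7 < 0 with |c| < (π/L)² = 4*π^2, so coercivity still holds. The condition a(u,u) ≥ α||u||_{H^1}² reads (1−α)∫(u')² ≥ (α−c)∫u². Any admissible α is ≤ 1 (rapidly oscillating u have ∫u²/∫(u')² → 0), and α = 1 would force 0 ≥ (1−c)∫u², impossible since c < 1; so 1−α > 0. By the sharp Poincaré inequality on H^1_0 of an interval of length L, ∫(u')² ≥ (π/L)²∫u² with equality for the first sine mode sin(π(x−x₀)/L) (x₀ the left endpoint), so the inequality holds for all u iff (1−α)(π/L)² ≥ α − c, i.e. α ≤ ((π/L)² + c)/((π/L)² + 1) = (1 + c(L/π)²)/(1 + (L/π)²). (Direct route, valid since c ≤ 0: Poincaré gives c∫u² ≥ c(L/π)²∫(u')², so a(u,u) ≥ (1 + c(L/π)²)∫(u')², while ||u||_{H^1}² ≤ (1 + (L/π)²)∫(u')²; dividing yields the same α.) With (π/L)² = 4*π^2 and c = -60/7, the largest admissible constant is α = ((π/L)² + c)/((π/L)² + 1).
Simplifying, α = 4*(-15 + 7*π^2)/(7*(1 + 4*π^2)).


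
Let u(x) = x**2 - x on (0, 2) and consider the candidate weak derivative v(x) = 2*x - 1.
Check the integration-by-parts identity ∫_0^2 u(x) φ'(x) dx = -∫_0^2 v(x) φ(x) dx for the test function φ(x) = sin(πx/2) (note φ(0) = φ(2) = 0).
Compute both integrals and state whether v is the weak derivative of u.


LHS = -4/π, RHS = -4/π. Yes, v = u' weakly.

u(x) = x**2 - x, classical derivative u'(x) = 2*x - 1.
φ(x) = sin(πx/2), so φ'(x) = π*cos(π*x/2)/2.
Note φ(0) = φ(2) = 0, so the boundary term u·φ vanishes.
LHS = ∫_0^2 u(x) φ'(x) dx = ∫_0^2 (π*x^2*cos(π*x/2)/2 - π*x*cos(π*x/2)/2) dx. Term by term:
  ∫_0^2 π*x^2*cos(π*x/2)/2 dx = -8/π;  ∫_0^2 -π*x*cos(π*x/2)/2 dx = 4/π.
Sum: -8/π + 4/π = -4/π.
So LHS = -4/π.
∫_0^2 v(x) φ(x) dx = ∫_0^2 (2*x*sin(π*x/2) - sin(π*x/2)) dx. Term by term:
  ∫_0^2 -sin(π*x/2) dx = -4/π;  ∫_0^2 2*x*sin(π*x/2) dx = 8/π.
Sum: -4/π + 8/π = 4/π.
So RHS = -∫_0^2 v(x) φ(x) dx = -4/π.
LHS = RHS, so the identity holds for this test φ.
Moreover u is smooth here and v(x) = u'(x) = 2*x - 1 pointwise, so the identity holds for every test function. Hence v is the weak derivative of u.


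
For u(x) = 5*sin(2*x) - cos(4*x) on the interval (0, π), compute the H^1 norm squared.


||u||_{H^1(0,π)}^2 = 71*π

u'(x) = 4*sin(4*x) + 10*cos(2*x).
Expand u² and (u')² and integrate term by term on (0, π), using: for integers n ≥ 1, ∫_0^π sin²(nx) dx = ∫_0^π cos²(nx) dx = π/2; for n ≠ n', ∫_0^π sin(nx)sin(n'x) dx = ∫_0^π cos(nx)cos(n'x) dx = 0; and by product-to-sum, ∫_0^π sin(nx)cos(n'x) dx = ½∫_0^π [sin((n+n')x) + sin((n−n')x)] dx, which is 0 when n+n' is even and 2n/(n²−n'²) when n+n' is odd (it need not vanish on (0, π)).
  u² squared terms: (-1)²·∫cos(4x)² dx = 1·π/2 = π/2;  (5)²·∫sin(2x)² dx = 25·π/2 = 25*π/2.
  u² cross terms: 2·(-1)·(5)·∫cos(4x)·sin(2x) dx = -10·(0) = 0.
  So ∫_0^π u² dx = π/2 + 25*π/2 + 0 = 13*π.
  (u')² squared terms: (4)²·∫sin(4x)² dx = 16·π/2 = 8*π;  (10)²·∫cos(2x)² dx = 100·π/2 = 50*π.
  (u')² cross terms: 2·(4)·(10)·∫sin(4x)·cos(2x) dx = 80·(0) = 0.
  So ∫_0^π (u')² dx = 8*π + 50*π + 0 = 58*π.
||u||_{H^1}^2 = (13*π) + (58*π) = 71*π.


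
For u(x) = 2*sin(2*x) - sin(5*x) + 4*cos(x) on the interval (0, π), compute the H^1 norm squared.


||u||_{H^1(0,π)}^2 = 128/3 + 39*π

u'(x) = -4*sin(x) + 4*cos(2*x) - 5*cos(5*x).
Expand u² and (u')² and integrate term by term on (0, π), using: for integers n ≥ 1, ∫_0^π sin²(nx) dx = ∫_0^π cos²(nx) dx = π/2; for n ≠ n', ∫_0^π sin(nx)sin(n'x) dx = ∫_0^π cos(nx)cos(n'x) dx = 0; and by product-to-sum, ∫_0^π sin(nx)cos(n'x) dx = ½∫_0^π [sin((n+n')x) + sin((n−n')x)] dx, which is 0 when n+n' is even and 2n/(n²−n'²) when n+n' is odd (it need not vanish on (0, π)).
  u² squared terms: (-1)²·∫sin(5x)² dx = 1·π/2 = π/2;  (2)²·∫sin(2x)² dx = 4·π/2 = 2*π;  (4)²·∫cos(x)² dx = 16·π/2 = 8*π.
  u² cross terms: 2·(-1)·(2)·∫sin(5x)·sin(2x) dx = -4·(0) = 0;  2·(-1)·(4)·∫sin(5x)·cos(x) dx = -8·(0) = 0;  2·(2)·(4)·∫sin(2x)·cos(x) dx = 16·(4/3) = 64/3.
  So ∫_0^π u² dx = π/2 + 2*π + 8*π + 0 + 0 + 64/3 = 64/3 + 21*π/2.
  (u')² squared terms: (-5)²·∫cos(5x)² dx = 25·π/2 = 25*π/2;  (-4)²·∫sin(x)² dx = 16·π/2 = 8*π;  (4)²·∫cos(2x)² dx = 16·π/2 = 8*π.
  (u')² cross terms: 2·(-5)·(-4)·∫cos(5x)·sin(x) dx = 40·(0) = 0;  2·(-5)·(4)·∫cos(5x)·cos(2x) dx = -40·(0) = 0;  2·(-4)·(4)·∫sin(x)·cos(2x) dx = -32·(-2/3) = 64/3.
  So ∫_0^π (u')² dx = 25*π/2 + 8*π + 8*π + 0 + 0 + 64/3 = 64/3 + 57*π/2.
||u||_{H^1}^2 = (64/3 + 21*π/2) + (64/3 + 57*π/2) = 128/3 + 39*π.


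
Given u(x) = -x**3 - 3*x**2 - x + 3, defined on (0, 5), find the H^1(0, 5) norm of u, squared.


||u||_{H^1}^2 = 967625/21

The H^1 norm (squared) on an interval (0, L) is
  ||u||_{H^1}^2 = ∫_0^L u(x)^2 dx + ∫_0^L u'(x)^2 dx.
Compute u'(x) = -3*x**2 - 6*x - 1.
Then u(x)^2 = x**6 + 6*x**5 + 11*x**4 - 17*x**2 - 6*x + 9 and u'(x)^2 = 9*x**4 + 36*x**3 + 42*x**2 + 12*x + 1.
Integrate each monomial from 0 to 5 using ∫_0^5 c·x^n dx = c·5^(n+1)/(n+1):
  ∫_0^5 u(x)^2 dx = ∫_0^5 (x^6 + 6*x^5 + 11*x^4 - 17*x^2 - 6*x + 9) dx. Term by term:
    ∫_0^5 x^6 dx = 78125/7;  ∫_0^5 6*x^5 dx = 15625;  ∫_0^5 11*x^4 dx = 6875;
    ∫_0^5 -17*x^2 dx = -2125/3;  ∫_0^5 -6*x dx = -75;  ∫_0^5 9 dx = 45.
  Sum: 78125/7 + 15625 + 6875 − 2125/3 − 75 + 45 = 691370/21.
  ∫_0^5 u'(x)^2 dx = ∫_0^5 (9*x^4 + 36*x^3 + 42*x^2 + 12*x + 1) dx. Term by term:
    ∫_0^5 9*x^4 dx = 5625;  ∫_0^5 36*x^3 dx = 5625;  ∫_0^5 42*x^2 dx = 1750;
    ∫_0^5 12*x dx = 150;  ∫_0^5 1 dx = 5.
  Sum: 5625 + 5625 + 1750 + 150 + 5 = 13155.
Adding: ||u||_{H^1}^2 = 691370/21 + 13155 = 967625/21.


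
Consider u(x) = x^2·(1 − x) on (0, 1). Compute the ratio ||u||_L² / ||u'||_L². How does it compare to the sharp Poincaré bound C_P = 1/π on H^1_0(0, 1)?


||u||_L² / ||u'||_L² = sqrt(14)/14 < C_P = 1/π.

u(x) = x^2·(1 − x), so u'(x) = x*(2 - 3*x).
u(x) = x^2·(1 − x) vanishes at x = 0 and x = 1, so u ∈ H^1_0(0, 1). Differentiate via the product rule and integrate the resulting polynomials term by term.
  ∫_0^1 u² dx = ∫_0^1 (x^6 - 2*x^5 + x^4) dx. Term by term:
    ∫_0^1 x^6 dx = 1/7;  ∫_0^1 -2*x^5 dx = -1/3;  ∫_0^1 x^4 dx = 1/5.
  Sum: 1/7 − 1/3 + 1/5 = 1/105.
  ∫_0^1 (u')² dx = ∫_0^1 (9*x^4 - 12*x^3 + 4*x^2) dx. Term by term:
    ∫_0^1 9*x^4 dx = 9/5;  ∫_0^1 -12*x^3 dx = -3;  ∫_0^1 4*x^2 dx = 4/3.
  Sum: 9/5 − 3 + 4/3 = 2/15.
∫_0^1 u² dx = 1/105, so ||u||_L² = sqrt(105)/105.
∫_0^1 (u')² dx = 2/15, so ||u'||_L² = sqrt(30)/15.
Ratio ||u||_L² / ||u'||_L² = sqrt(14)/14.
Sharp Poincaré constant on H^1_0(0, 1) is C_P = L/π = 1/π, achieved by sin(π·x).
A polynomial bump cannot attain the sharp Poincaré constant (only the first sine eigenfunction does), so the ratio is strictly less than C_P, consistent with ||u||_L² ≤ C_P ||u'||_L².


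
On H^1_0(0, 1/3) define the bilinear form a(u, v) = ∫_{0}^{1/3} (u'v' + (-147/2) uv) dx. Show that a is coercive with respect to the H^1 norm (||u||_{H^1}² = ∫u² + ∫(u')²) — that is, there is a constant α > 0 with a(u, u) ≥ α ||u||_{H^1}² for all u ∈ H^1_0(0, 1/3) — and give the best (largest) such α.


α = 3*(-49 + 6*π^2)/(2*(1 + 9*π^2))

Coercivity of a(·,·) on H^1_0(0, 1/3) means a(u, u) ≥ α ||u||_{H^1}² for every u ∈ H^1_0.
The interval has length L = 1/3, and Poincaré/coercivity depend only on L. Here a(u, u) = ∫(u')² + (-147/2)·∫u².
Here c = -147/2 < 0 with |c| < (π/L)² = 9*π^2, so coercivity still holds. The condition a(u,u) ≥ α||u||_{H^1}² reads (1−α)∫(u')² ≥ (α−c)∫u². Any admissible α is ≤ 1 (rapidly oscillating u have ∫u²/∫(u')² → 0), and α = 1 would force 0 ≥ (1−c)∫u², impossible since c < 1; so 1−α > 0. By the sharp Poincaré inequality on H^1_0 of an interval of length L, ∫(u')² ≥ (π/L)²∫u² with equality for the first sine mode sin(π(x−x₀)/L) (x₀ the left endpoint), so the inequality holds for all u iff (1−α)(π/L)² ≥ α − c, i.e. α ≤ ((π/L)² + c)/((π/L)² + 1) = (1 + c(L/π)²)/(1 + (L/π)²). (Direct route, valid since c ≤ 0: Poincaré gives c∫u² ≥ c(L/π)²∫(u')², so a(u,u) ≥ (1 + c(L/π)²)∫(u')², while ||u||_{H^1}² ≤ (1 + (L/π)²)∫(u')²; dividing yields the same α.) With (π/L)² = 9*π^2 and c = -147/2, the largest admissible constant is α = ((π/L)² + c)/((π/L)² + 1).
Simplifying, α = 3*(-49 + 6*π^2)/(2*(1 + 9*π^2)).


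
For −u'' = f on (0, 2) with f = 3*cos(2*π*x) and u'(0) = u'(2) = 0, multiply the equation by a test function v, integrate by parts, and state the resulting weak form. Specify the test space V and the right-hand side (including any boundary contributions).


V = H^1(0, 2) (no boundary constraint on v; u is determined up to an additive constant); weak form: ∫_0^2 u'v' dx = ∫_0^2 (3*cos(2*π*x)) v dx for all v ∈ V.

Multiply both sides by a test function v and integrate from 0 to 2:
  ∫_0^2 −u''(x) v(x) dx = ∫_0^2 f(x) v(x) dx.
Integrate the LHS by parts once:
  ∫_0^2 −u'' v dx = −[u'(x) v(x)]_0^2 + ∫_0^2 u'(x) v'(x) dx.
Thus ∫_0^2 u'(x) v'(x) dx = ∫_0^2 f(x) v(x) dx + [u'(x) v(x)]_0^2.
Choose V so that boundary terms are either known or forced to vanish.
u has homogeneous Neumann: u'(0) = u'(2) = 0. So [u' v]_0^2 = 0·v(2) − 0·v(0) = 0 for any v; take V = H^1(0, 2).
Weak formulation: find u (satisfying any essential BC) such that ∫_0^2 u'(x) v'(x) dx = ∫_0^2 f v dx for all v ∈ V (homogeneous Neumann, so boundary terms vanish).
Substituting f(x) = 3*cos(2*π*x), the right-hand side is ∫_0^2 (3*cos(2*π*x)) v dx.
Compatibility check (pure Neumann): taking v ≡ 1 ∈ V gives 0 = ∫_0^2 f dx + (0) − (0), i.e. ∫_0^2 f dx must equal u'(0) − u'(2) = 0. Indeed ∫_0^2 (3*cos(2*π*x)) dx = 0, so the data are compatible. The solution is then unique only up to an additive constant (fix it e.g. by requiring ∫_0^2 u dx = 0).


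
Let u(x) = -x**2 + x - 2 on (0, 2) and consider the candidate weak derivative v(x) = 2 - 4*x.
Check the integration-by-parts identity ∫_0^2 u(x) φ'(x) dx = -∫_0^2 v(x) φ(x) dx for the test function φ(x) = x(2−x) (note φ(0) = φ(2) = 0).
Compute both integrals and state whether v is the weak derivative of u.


LHS = 4/3, RHS = 8/3. No, v is not the weak derivative of u.

u(x) = -x**2 + x - 2, classical derivative u'(x) = 1 - 2*x.
φ(x) = x(2−x), so φ'(x) = 2 - 2*x.
Note φ(0) = φ(2) = 0, so the boundary term u·φ vanishes.
LHS = ∫_0^2 u(x) φ'(x) dx = ∫_0^2 (2*x^3 - 4*x^2 + 6*x - 4) dx. Term by term:
  ∫_0^2 2*x^3 dx = 8;  ∫_0^2 -4*x^2 dx = -32/3;  ∫_0^2 6*x dx = 12;
  ∫_0^2 -4 dx = -8.
Sum: 8 − 32/3 + 12 − 8 = 4/3.
So LHS = 4/3.
∫_0^2 v(x) φ(x) dx = ∫_0^2 (4*x^3 - 10*x^2 + 4*x) dx. Term by term:
  ∫_0^2 4*x^3 dx = 16;  ∫_0^2 -10*x^2 dx = -80/3;  ∫_0^2 4*x dx = 8.
Sum: 16 − 80/3 + 8 = -8/3.
So RHS = -∫_0^2 v(x) φ(x) dx = 8/3.
LHS − RHS = -4/3 ≠ 0, so the identity fails.
(For a valid weak derivative the identity must hold for EVERY test function, in particular this one. The failure shows v is NOT the weak derivative of u.)
Correct weak derivative would be u'(x) = 1 - 2*x.


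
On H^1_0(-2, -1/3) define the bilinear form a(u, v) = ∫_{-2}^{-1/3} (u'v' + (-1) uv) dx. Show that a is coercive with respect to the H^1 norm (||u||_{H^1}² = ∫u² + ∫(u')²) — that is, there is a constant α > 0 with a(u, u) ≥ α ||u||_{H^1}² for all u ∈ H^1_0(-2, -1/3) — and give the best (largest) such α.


α = (-25 + 9*π^2)/(25 + 9*π^2)

Coercivity of a(·,·) on H^1_0(-2, -1/3) means a(u, u) ≥ α ||u||_{H^1}² for every u ∈ H^1_0.
The interval has length L = 5/3, and Poincaré/coercivity depend only on L. Here a(u, u) = ∫(u')² + (-1)·∫u².
Here c = -1 < 0 with |c| < (π/L)² = 9*π^2/25, so coercivity still holds. The condition a(u,u) ≥ α||u||_{H^1}² reads (1−α)∫(u')² ≥ (α−c)∫u². Any admissible α is ≤ 1 (rapidly oscillating u have ∫u²/∫(u')² → 0), and α = 1 would force 0 ≥ (1−c)∫u², impossible since c < 1; so 1−α > 0. By the sharp Poincaré inequality on H^1_0 of an interval of length L, ∫(u')² ≥ (π/L)²∫u² with equality for the first sine mode sin(π(x−x₀)/L) (x₀ the left endpoint), so the inequality holds for all u iff (1−α)(π/L)² ≥ α − c, i.e. α ≤ ((π/L)² + c)/((π/L)² + 1) = (1 + c(L/π)²)/(1 + (L/π)²). (Direct route, valid since c ≤ 0: Poincaré gives c∫u² ≥ c(L/π)²∫(u')², so a(u,u) ≥ (1 + c(L/π)²)∫(u')², while ||u||_{H^1}² ≤ (1 + (L/π)²)∫(u')²; dividing yields the same α.) With (π/L)² = 9*π^2/25 and c = -1, the largest admissible constant is α = ((π/L)² + c)/((π/L)² + 1).
Simplifying, α = (-25 + 9*π^2)/(25 + 9*π^2).


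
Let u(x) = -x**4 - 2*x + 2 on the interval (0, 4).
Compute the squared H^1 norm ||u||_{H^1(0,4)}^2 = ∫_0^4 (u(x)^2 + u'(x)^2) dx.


||u||_{H^1}^2 = 21912992/315

The H^1 norm (squared) on an interval (0, L) is
  ||u||_{H^1}^2 = ∫_0^L u(x)^2 dx + ∫_0^L u'(x)^2 dx.
Compute u'(x) = -4*x**3 - 2.
Then u(x)^2 = x**8 + 4*x**5 - 4*x**4 + 4*x**2 - 8*x + 4 and u'(x)^2 = 16*x**6 + 16*x**3 + 4.
Integrate each monomial from 0 to 4 using ∫_0^4 c·x^n dx = c·4^(n+1)/(n+1):
  ∫_0^4 u(x)^2 dx = ∫_0^4 (x^8 + 4*x^5 - 4*x^4 + 4*x^2 - 8*x + 4) dx. Term by term:
    ∫_0^4 x^8 dx = 262144/9;  ∫_0^4 4*x^5 dx = 8192/3;  ∫_0^4 -4*x^4 dx = -4096/5;
    ∫_0^4 4*x^2 dx = 256/3;  ∫_0^4 -8*x dx = -64;  ∫_0^4 4 dx = 16.
  Sum: 262144/9 + 8192/3 − 4096/5 + 256/3 − 64 + 16 = 1398416/45.
  ∫_0^4 u'(x)^2 dx = ∫_0^4 (16*x^6 + 16*x^3 + 4) dx. Term by term:
    ∫_0^4 16*x^6 dx = 262144/7;  ∫_0^4 16*x^3 dx = 1024;  ∫_0^4 4 dx = 16.
  Sum: 262144/7 + 1024 + 16 = 269424/7.
Adding: ||u||_{H^1}^2 = 1398416/45 + 269424/7 = 21912992/315.


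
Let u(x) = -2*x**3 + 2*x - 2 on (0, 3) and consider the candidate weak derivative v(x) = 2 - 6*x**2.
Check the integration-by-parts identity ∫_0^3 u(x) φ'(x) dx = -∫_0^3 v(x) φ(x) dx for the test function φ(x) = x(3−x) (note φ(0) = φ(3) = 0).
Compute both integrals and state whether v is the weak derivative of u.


LHS = 639/10, RHS = 639/10. Yes, v = u' weakly.

u(x) = -2*x**3 + 2*x - 2, classical derivative u'(x) = 2 - 6*x**2.
φ(x) = x(3−x), so φ'(x) = 3 - 2*x.
Note φ(0) = φ(3) = 0, so the boundary term u·φ vanishes.
LHS = ∫_0^3 u(x) φ'(x) dx = ∫_0^3 (4*x^4 - 6*x^3 - 4*x^2 + 10*x - 6) dx. Term by term:
  ∫_0^3 4*x^4 dx = 972/5;  ∫_0^3 -6*x^3 dx = -243/2;  ∫_0^3 -4*x^2 dx = -36;
  ∫_0^3 10*x dx = 45;  ∫_0^3 -6 dx = -18.
Sum: 972/5 − 243/2 − 36 + 45 − 18 = 639/10.
So LHS = 639/10.
∫_0^3 v(x) φ(x) dx = ∫_0^3 (6*x^4 - 18*x^3 - 2*x^2 + 6*x) dx. Term by term:
  ∫_0^3 6*x^4 dx = 1458/5;  ∫_0^3 -18*x^3 dx = -729/2;  ∫_0^3 -2*x^2 dx = -18;
  ∫_0^3 6*x dx = 27.
Sum: 1458/5 − 729/2 − 18 + 27 = -639/10.
So RHS = -∫_0^3 v(x) φ(x) dx = 639/10.
LHS = RHS, so the identity holds for this test φ.
Moreover u is smooth here and v(x) = u'(x) = 2 - 6*x**2 pointwise, so the identity holds for every test function. Hence v is the weak derivative of u.


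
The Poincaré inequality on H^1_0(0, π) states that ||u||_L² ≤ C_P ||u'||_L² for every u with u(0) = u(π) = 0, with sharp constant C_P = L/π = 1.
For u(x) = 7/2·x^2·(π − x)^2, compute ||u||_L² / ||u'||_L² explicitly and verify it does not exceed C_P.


||u||_L² / ||u'||_L² = sqrt(3)*π/6 < C_P = 1.

u(x) = 7/2·x^2·(π − x)^2, so u'(x) = 7*x*(x - π)*(2*x - π).
u(x) = 7/2·x^2·(π − x)^2 vanishes at x = 0 and x = π, so u ∈ H^1_0(0, π). Differentiate via the product rule and integrate the resulting polynomials term by term.
  ∫_0^π u² dx = ∫_0^π (49*x^8/4 - 49*π*x^7 + 147*π^2*x^6/2 - 49*π^3*x^5 + 49*π^4*x^4/4) dx. Term by term:
    ∫_0^π 49*x^8/4 dx = 49*π^9/36;  ∫_0^π -49*π*x^7 dx = -49*π^9/8;  ∫_0^π 147*π^2*x^6/2 dx = 21*π^9/2;
    ∫_0^π -49*π^3*x^5 dx = -49*π^9/6;  ∫_0^π 49*π^4*x^4/4 dx = 49*π^9/20.
  Sum: 49*π^9/36 − 49*π^9/8 + 21*π^9/2 − 49*π^9/6 + 49*π^9/20 = 7*π^9/360.
  ∫_0^π (u')² dx = ∫_0^π (196*x^6 - 588*π*x^5 + 637*π^2*x^4 - 294*π^3*x^3 + 49*π^4*x^2) dx. Term by term:
    ∫_0^π 196*x^6 dx = 28*π^7;  ∫_0^π -588*π*x^5 dx = -98*π^7;  ∫_0^π 637*π^2*x^4 dx = 637*π^7/5;
    ∫_0^π -294*π^3*x^3 dx = -147*π^7/2;  ∫_0^π 49*π^4*x^2 dx = 49*π^7/3.
  Sum: 28*π^7 − 98*π^7 + 637*π^7/5 − 147*π^7/2 + 49*π^7/3 = 7*π^7/30.
∫_0^π u² dx = 7*π^9/360, so ||u||_L² = sqrt(70)*π^(9/2)/60.
∫_0^π (u')² dx = 7*π^7/30, so ||u'||_L² = sqrt(210)*π^(7/2)/30.
Ratio ||u||_L² / ||u'||_L² = sqrt(3)*π/6.
Sharp Poincaré constant on H^1_0(0, π) is C_P = L/π = 1, achieved by sin(x).
A polynomial bump cannot attain the sharp Poincaré constant (only the first sine eigenfunction does), so the ratio is strictly less than C_P, consistent with ||u||_L² ≤ C_P ||u'||_L².


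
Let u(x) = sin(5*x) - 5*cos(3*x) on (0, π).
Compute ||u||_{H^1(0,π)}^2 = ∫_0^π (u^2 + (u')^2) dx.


||u||_{H^1(0,π)}^2 = 138*π

u'(x) = 15*sin(3*x) + 5*cos(5*x).
Expand u² and (u')² and integrate term by term on (0, π), using: for integers n ≥ 1, ∫_0^π sin²(nx) dx = ∫_0^π cos²(nx) dx = π/2; for n ≠ n', ∫_0^π sin(nx)sin(n'x) dx = ∫_0^π cos(nx)cos(n'x) dx = 0; and by product-to-sum, ∫_0^π sin(nx)cos(n'x) dx = ½∫_0^π [sin((n+n')x) + sin((n−n')x)] dx, which is 0 when n+n' is even and 2n/(n²−n'²) when n+n' is odd (it need not vanish on (0, π)).
  u² squared terms: (-5)²·∫cos(3x)² dx = 25·π/2 = 25*π/2;  (1)²·∫sin(5x)² dx = 1·π/2 = π/2.
  u² cross terms: 2·(-5)·(1)·∫cos(3x)·sin(5x) dx = -10·(0) = 0.
  So ∫_0^π u² dx = 25*π/2 + π/2 + 0 = 13*π.
  (u')² squared terms: (5)²·∫cos(5x)² dx = 25·π/2 = 25*π/2;  (15)²·∫sin(3x)² dx = 225·π/2 = 225*π/2.
  (u')² cross terms: 2·(5)·(15)·∫cos(5x)·sin(3x) dx = 150·(0) = 0.
  So ∫_0^π (u')² dx = 25*π/2 + 225*π/2 + 0 = 125*π.
||u||_{H^1}^2 = (13*π) + (125*π) = 138*π.


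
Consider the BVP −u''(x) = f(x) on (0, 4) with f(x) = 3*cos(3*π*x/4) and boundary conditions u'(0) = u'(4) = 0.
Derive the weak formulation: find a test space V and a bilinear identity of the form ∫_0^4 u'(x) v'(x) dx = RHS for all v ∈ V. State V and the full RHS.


V = H^1(0, 4) (no boundary constraint on v; u is determined up to an additive constant); weak form: ∫_0^4 u'v' dx = ∫_0^4 (3*cos(3*π*x/4)) v dx for all v ∈ V.

Multiply both sides by a test function v and integrate from 0 to 4:
  ∫_0^4 −u''(x) v(x) dx = ∫_0^4 f(x) v(x) dx.
Integrate the LHS by parts once:
  ∫_0^4 −u'' v dx = −[u'(x) v(x)]_0^4 + ∫_0^4 u'(x) v'(x) dx.
Thus ∫_0^4 u'(x) v'(x) dx = ∫_0^4 f(x) v(x) dx + [u'(x) v(x)]_0^4.
Choose V so that boundary terms are either known or forced to vanish.
u has homogeneous Neumann: u'(0) = u'(4) = 0. So [u' v]_0^4 = 0·v(4) − 0·v(0) = 0 for any v; take V = H^1(0, 4).
Weak formulation: find u (satisfying any essential BC) such that ∫_0^4 u'(x) v'(x) dx = ∫_0^4 f v dx for all v ∈ V (homogeneous Neumann, so boundary terms vanish).
Substituting f(x) = 3*cos(3*π*x/4), the right-hand side is ∫_0^4 (3*cos(3*π*x/4)) v dx.
Compatibility check (pure Neumann): taking v ≡ 1 ∈ V gives 0 = ∫_0^4 f dx + (0) − (0), i.e. ∫_0^4 f dx must equal u'(0) − u'(4) = 0. Indeed ∫_0^4 (3*cos(3*π*x/4)) dx = 0, so the data are compatible. The solution is then unique only up to an additive constant (fix it e.g. by requiring ∫_0^4 u dx = 0).


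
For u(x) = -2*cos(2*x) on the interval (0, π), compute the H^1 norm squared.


||u||_{H^1(0,π)}^2 = 10*π

u'(x) = 4*sin(2*x).
Expand u² and (u')² and integrate term by term on (0, π), using: for integers n ≥ 1, ∫_0^π sin²(nx) dx = ∫_0^π cos²(nx) dx = π/2; for n ≠ n', ∫_0^π sin(nx)sin(n'x) dx = ∫_0^π cos(nx)cos(n'x) dx = 0; and by product-to-sum, ∫_0^π sin(nx)cos(n'x) dx = ½∫_0^π [sin((n+n')x) + sin((n−n')x)] dx, which is 0 when n+n' is even and 2n/(n²−n'²) when n+n' is odd (it need not vanish on (0, π)).
  u² squared terms: (-2)²·∫cos(2x)² dx = 4·π/2 = 2*π.
  So ∫_0^π u² dx = 2*π.
  (u')² squared terms: (4)²·∫sin(2x)² dx = 16·π/2 = 8*π.
  So ∫_0^π (u')² dx = 8*π.
||u||_{H^1}^2 = (2*π) + (8*π) = 10*π.


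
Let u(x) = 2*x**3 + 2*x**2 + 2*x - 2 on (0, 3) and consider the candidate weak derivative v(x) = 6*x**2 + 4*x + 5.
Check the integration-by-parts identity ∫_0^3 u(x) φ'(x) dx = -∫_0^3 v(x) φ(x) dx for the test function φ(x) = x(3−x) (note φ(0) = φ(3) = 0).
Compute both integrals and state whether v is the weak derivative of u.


LHS = -1089/10, RHS = -612/5. No, v is not the weak derivative of u.

u(x) = 2*x**3 + 2*x**2 + 2*x - 2, classical derivative u'(x) = 6*x**2 + 4*x + 2.
φ(x) = x(3−x), so φ'(x) = 3 - 2*x.
Note φ(0) = φ(3) = 0, so the boundary term u·φ vanishes.
LHS = ∫_0^3 u(x) φ'(x) dx = ∫_0^3 (-4*x^4 + 2*x^3 + 2*x^2 + 10*x - 6) dx. Term by term:
  ∫_0^3 -4*x^4 dx = -972/5;  ∫_0^3 2*x^3 dx = 81/2;  ∫_0^3 2*x^2 dx = 18;
  ∫_0^3 10*x dx = 45;  ∫_0^3 -6 dx = -18.
Sum: -972/5 + 81/2 + 18 + 45 − 18 = -1089/10.
So LHS = -1089/10.
∫_0^3 v(x) φ(x) dx = ∫_0^3 (-6*x^4 + 14*x^3 + 7*x^2 + 15*x) dx. Term by term:
  ∫_0^3 -6*x^4 dx = -1458/5;  ∫_0^3 14*x^3 dx = 567/2;  ∫_0^3 7*x^2 dx = 63;
  ∫_0^3 15*x dx = 135/2.
Sum: -1458/5 + 567/2 + 63 + 135/2 = 612/5.
So RHS = -∫_0^3 v(x) φ(x) dx = -612/5.
LHS − RHS = 27/2 ≠ 0, so the identity fails.
(For a valid weak derivative the identity must hold for EVERY test function, in particular this one. The failure shows v is NOT the weak derivative of u.)
Correct weak derivative would be u'(x) = 6*x**2 + 4*x + 2.
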